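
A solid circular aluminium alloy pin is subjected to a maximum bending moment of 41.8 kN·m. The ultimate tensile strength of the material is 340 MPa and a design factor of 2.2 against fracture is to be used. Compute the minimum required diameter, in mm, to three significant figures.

d = 140 mm

σ_allow = 340/2.2 = 154.5 MPa.
For a solid circular section σ = 32M/(πd³), so d³ = 32M/(π σ_allow) = 32×4.1800×10^7/(π×154.5) = 2.755×10^6 mm³.
d = 140.2 mm.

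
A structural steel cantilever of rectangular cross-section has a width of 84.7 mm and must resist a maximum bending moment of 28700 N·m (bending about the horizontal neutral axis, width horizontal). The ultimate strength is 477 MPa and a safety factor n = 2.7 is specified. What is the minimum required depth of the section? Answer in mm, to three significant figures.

h = 107 mm

σ_allow = 477/2.7 = 176.7 MPa.
For a rectangular section σ = 6M/(bh²), so h² = 6M/(b σ_allow) = 6×2.8700×10^7/(84.7×176.7) = 11510 mm².
h = 107.3 mm.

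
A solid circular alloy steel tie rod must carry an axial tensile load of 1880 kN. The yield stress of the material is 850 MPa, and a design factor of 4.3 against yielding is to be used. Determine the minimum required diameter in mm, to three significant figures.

d = 110 mm

Allowable stress σ_allow = 850/4.3 = 197.7 MPa.
Required area A = F/σ_allow = 1880000/197.7 = 9511 mm².
A = πd²/4 → d = √(4A/π) = 110.0 mm.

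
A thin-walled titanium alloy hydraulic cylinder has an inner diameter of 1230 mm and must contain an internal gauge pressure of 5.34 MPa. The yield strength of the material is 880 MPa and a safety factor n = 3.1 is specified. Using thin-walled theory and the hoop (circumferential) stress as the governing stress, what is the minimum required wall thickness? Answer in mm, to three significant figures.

σ_allow = 880/3.1 = 283.9 MPa.
Hoop stress σ_h = pD/(2t), so t = pD/(2σ_allow) = 5.34×1230/(2×283.9) = 11.57 mm.

t = 11.6 mm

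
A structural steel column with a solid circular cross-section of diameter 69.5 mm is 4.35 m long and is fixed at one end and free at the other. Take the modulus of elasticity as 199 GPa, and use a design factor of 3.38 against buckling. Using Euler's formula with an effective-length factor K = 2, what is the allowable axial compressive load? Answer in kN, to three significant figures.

I = πd⁴/64 = π×69.5⁴/64 = 1.145×10^6 mm⁴.
Effective length L_e = KL = 2×4.35 m = 8700 mm.
Euler critical load P_cr = π²EI/L_e² = π²×199000×1.145×10^6/8700² = 29720 N.
P_allow = P_cr/n = 29720/3.38 = 8792 N.

P_allow = 8.79 kN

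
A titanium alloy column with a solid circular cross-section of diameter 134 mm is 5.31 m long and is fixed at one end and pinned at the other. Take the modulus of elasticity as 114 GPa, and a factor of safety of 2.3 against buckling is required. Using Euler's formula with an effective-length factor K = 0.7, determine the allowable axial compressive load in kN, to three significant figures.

P_allow = 560 kN

I = πd⁴/64 = π×134⁴/64 = 1.583×10^7 mm⁴.
Effective length L_e = KL = 0.7×5.31 m = 3717 mm.
Euler critical load P_cr = π²EI/L_e² = π²×114000×1.583×10^7/3717² = 1.289×10^6 N.
P_allow = P_cr/n = 1.289×10^6/2.3 = 560400 N.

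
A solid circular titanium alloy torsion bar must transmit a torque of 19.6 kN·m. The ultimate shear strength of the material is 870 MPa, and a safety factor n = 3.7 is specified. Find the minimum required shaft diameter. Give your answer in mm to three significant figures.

d = 75.2 mm

Allowable shear stress τ_allow = 870/3.7 = 235.1 MPa.
For a solid shaft τ = 16T/(πd³), so d³ = 16T/(π τ_allow) = 16×1.9600×10^7/(π×235.1) = 424500 mm³.
d = (424500)^(1/3) = 75.16 mm.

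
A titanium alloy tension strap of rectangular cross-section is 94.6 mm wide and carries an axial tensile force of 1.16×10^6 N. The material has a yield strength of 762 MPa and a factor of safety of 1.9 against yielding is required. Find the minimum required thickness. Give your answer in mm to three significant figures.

σ_allow = 762/1.9 = 401.1 MPa.
Required area A = F/σ_allow = 1160000/401.1 = 2892 mm².
t = A/w = 2892/94.6 = 30.57 mm.

t = 30.6 mm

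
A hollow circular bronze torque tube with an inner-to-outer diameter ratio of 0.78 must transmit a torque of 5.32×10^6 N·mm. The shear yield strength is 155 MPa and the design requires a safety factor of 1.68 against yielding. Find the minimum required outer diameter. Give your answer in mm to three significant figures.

τ_allow = 155/1.68 = 92.26 MPa.
For a hollow shaft τ = 16T/[πd_o³(1−k⁴)] with k = 0.78, so 1−k⁴ = 0.6298.
d_o³ = 16T/[π τ_allow (1−k⁴)] = 16×5320000/(π×92.26×0.6298) = 466300 mm³.
d_o = 77.54 mm.

d_o = 77.5 mm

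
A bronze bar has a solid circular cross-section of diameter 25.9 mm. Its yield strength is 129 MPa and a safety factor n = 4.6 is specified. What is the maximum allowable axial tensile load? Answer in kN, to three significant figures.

σ_allow = 129/4.6 = 28.04 MPa.
A = πd²/4 = π×25.9²/4 = 526.9 mm².
F_allow = σ_allow × A = 28.04×526.9 = 14770 N.

F_allow = 14.8 kN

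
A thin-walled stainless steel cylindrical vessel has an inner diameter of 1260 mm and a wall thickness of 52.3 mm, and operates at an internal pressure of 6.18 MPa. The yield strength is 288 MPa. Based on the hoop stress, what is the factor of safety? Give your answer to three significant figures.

n = 3.87

σ_h = pD/(2t) = 6.18×1260/(2×52.3) = 74.44 MPa.
n = 288/74.44 = 3.869.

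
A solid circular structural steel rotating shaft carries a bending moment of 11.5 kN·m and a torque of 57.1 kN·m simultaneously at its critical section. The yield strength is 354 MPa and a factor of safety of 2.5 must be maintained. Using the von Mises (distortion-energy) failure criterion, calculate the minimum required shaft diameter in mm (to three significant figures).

σ_allow = σ_y/n = 354/2.5 = 141.6 MPa.
For a solid shaft σ_b = 32M/(πd³) and τ = 16T/(πd³), so the von Mises stress is σ' = (16/πd³)·√(4M²+3T²).
√(4M²+3T²) = √(4×(1.150×10^7)² + 3×(5.710×10^7)²) = 1.015×10^8 N·mm.
d³ = 16×1.015×10^8/(π×141.6) = 3.652×10^6 mm³.
d = 154.0 mm.

d = 154 mm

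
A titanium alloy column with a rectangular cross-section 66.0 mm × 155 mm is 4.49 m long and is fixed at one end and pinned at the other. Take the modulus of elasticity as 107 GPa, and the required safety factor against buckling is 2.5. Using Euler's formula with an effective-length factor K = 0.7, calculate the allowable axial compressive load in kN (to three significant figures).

P_allow = 159 kN

Buckling occurs about the weak axis: I_min = h·b³/12 = 155×66.0³/12 = 3.713×10^6 mm⁴ (b = 66.0 mm is the smaller dimension).
Effective length L_e = KL = 0.7×4.49 m = 3143 mm.
Euler critical load P_cr = π²EI/L_e² = π²×107000×3.713×10^6/3143² = 397000 N.
P_allow = P_cr/n = 397000/2.5 = 158800 N.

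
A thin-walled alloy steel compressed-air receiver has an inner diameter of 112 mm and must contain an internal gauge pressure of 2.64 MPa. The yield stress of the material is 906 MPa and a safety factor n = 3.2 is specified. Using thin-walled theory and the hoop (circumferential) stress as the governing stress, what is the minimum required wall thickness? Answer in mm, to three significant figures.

t = 0.522 mm

σ_allow = 906/3.2 = 283.1 MPa.
Hoop stress σ_h = pD/(2t), so t = pD/(2σ_allow) = 2.64×112/(2×283.1) = 0.5222 mm.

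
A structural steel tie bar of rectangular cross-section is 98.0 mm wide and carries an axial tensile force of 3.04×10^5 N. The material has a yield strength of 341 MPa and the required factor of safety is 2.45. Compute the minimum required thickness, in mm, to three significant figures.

t = 22.3 mm

σ_allow = 341/2.45 = 139.2 MPa.
Required area A = F/σ_allow = 304000/139.2 = 2184 mm².
t = A/w = 2184/98.0 = 22.29 mm.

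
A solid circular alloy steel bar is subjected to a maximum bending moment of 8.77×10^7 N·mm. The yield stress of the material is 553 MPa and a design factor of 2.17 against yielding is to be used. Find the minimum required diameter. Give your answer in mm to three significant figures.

σ_allow = 553/2.17 = 254.8 MPa.
For a solid circular section σ = 32M/(πd³), so d³ = 32M/(π σ_allow) = 32×8.7700×10^7/(π×254.8) = 3.505×10^6 mm³.
d = 151.9 mm.

d = 152 mm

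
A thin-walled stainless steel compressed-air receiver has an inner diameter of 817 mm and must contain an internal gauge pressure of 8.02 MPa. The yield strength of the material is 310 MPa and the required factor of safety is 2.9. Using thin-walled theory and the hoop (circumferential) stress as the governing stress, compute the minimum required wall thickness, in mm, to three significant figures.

σ_allow = 310/2.9 = 106.9 MPa.
Hoop stress σ_h = pD/(2t), so t = pD/(2σ_allow) = 8.02×817/(2×106.9) = 30.65 mm.

t = 30.6 mm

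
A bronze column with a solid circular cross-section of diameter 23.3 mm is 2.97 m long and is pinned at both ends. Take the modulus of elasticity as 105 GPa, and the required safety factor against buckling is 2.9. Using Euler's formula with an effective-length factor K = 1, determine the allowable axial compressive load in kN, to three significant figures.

P_allow = 0.586 kN

I = πd⁴/64 = π×23.3⁴/64 = 14470 mm⁴.
Effective length L_e = KL = 1×2.97 m = 2970 mm.
Euler critical load P_cr = π²EI/L_e² = π²×105000×14470/2970² = 1700 N.
P_allow = P_cr/n = 1700/2.9 = 586.1 N.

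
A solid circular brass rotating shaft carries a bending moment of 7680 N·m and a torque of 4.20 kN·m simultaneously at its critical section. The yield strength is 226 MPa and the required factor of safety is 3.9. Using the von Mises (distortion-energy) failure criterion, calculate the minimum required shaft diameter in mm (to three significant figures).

σ_allow = σ_y/n = 226/3.9 = 57.95 MPa.
For a solid shaft σ_b = 32M/(πd³) and τ = 16T/(πd³), so the von Mises stress is σ' = (16/πd³)·√(4M²+3T²).
√(4M²+3T²) = √(4×(7.680×10^6)² + 3×(4.200×10^6)²) = 1.700×10^7 N·mm.
d³ = 16×1.700×10^7/(π×57.95) = 1.494×10^6 mm³.
d = 114.3 mm.

d = 114 mm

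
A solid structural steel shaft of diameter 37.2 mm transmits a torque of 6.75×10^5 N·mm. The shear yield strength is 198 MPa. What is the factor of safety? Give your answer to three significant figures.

n = 2.96

τ = 16T/(πd³) = 16×675000/(π×37.2³) = 66.78 MPa.
n = τ_limit/τ = 198/66.78 = 2.965.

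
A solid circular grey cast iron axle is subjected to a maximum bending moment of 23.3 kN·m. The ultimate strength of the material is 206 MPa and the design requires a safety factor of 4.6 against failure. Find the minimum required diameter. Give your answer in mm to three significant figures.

σ_allow = 206/4.6 = 44.78 MPa.
For a solid circular section σ = 32M/(πd³), so d³ = 32M/(π σ_allow) = 32×2.3300×10^7/(π×44.78) = 5.300×10^6 mm³.
d = 174.3 mm.

d = 174 mm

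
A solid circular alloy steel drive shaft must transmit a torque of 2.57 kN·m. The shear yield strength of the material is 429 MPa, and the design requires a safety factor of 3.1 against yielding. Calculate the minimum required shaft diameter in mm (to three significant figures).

d = 45.6 mm

Allowable shear stress τ_allow = 429/3.1 = 138.4 MPa.
For a solid shaft τ = 16T/(πd³), so d³ = 16T/(π τ_allow) = 16×2570000/(π×138.4) = 94580 mm³.
d = (94580)^(1/3) = 45.56 mm.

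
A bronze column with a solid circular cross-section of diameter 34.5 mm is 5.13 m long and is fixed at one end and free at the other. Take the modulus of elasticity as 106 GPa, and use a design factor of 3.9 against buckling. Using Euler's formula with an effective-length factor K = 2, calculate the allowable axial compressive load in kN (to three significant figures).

P_allow = 0.177 kN

I = πd⁴/64 = π×34.5⁴/64 = 69540 mm⁴.
Effective length L_e = KL = 2×5.13 m = 10260 mm.
Euler critical load P_cr = π²EI/L_e² = π²×106000×69540/10260² = 691.1 N.
P_allow = P_cr/n = 691.1/3.9 = 177.2 N.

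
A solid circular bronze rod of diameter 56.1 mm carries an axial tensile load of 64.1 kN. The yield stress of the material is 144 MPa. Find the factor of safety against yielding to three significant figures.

n = 5.55

A = πd²/4 = 2472 mm².
σ = F/A = 64100/2472 = 25.93 MPa.
n = 144/25.93 = 5.553.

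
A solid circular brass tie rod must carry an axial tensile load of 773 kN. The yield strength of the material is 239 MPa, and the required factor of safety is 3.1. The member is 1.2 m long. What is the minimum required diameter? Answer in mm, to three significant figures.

Allowable stress σ_allow = 239/3.1 = 77.10 MPa.
Required area A = F/σ_allow = 773000/77.10 = 10030 mm².
A = πd²/4 → d = √(4A/π) = 113.0 mm.

d = 113 mm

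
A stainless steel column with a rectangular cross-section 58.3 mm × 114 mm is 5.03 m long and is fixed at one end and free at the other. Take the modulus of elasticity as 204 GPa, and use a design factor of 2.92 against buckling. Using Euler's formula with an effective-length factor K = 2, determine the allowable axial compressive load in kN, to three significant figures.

Buckling occurs about the weak axis: I_min = h·b³/12 = 114×58.3³/12 = 1.882×10^6 mm⁴ (b = 58.3 mm is the smaller dimension).
Effective length L_e = KL = 2×5.03 m = 10060 mm.
Euler critical load P_cr = π²EI/L_e² = π²×204000×1.882×10^6/10060² = 37450 N.
P_allow = P_cr/n = 37450/2.92 = 12830 N.

P_allow = 12.8 kN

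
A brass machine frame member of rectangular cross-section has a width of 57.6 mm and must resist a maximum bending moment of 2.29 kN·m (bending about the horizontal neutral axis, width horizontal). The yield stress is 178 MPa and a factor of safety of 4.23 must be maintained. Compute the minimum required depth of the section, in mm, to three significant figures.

h = 75.3 mm

σ_allow = 178/4.23 = 42.08 MPa.
For a rectangular section σ = 6M/(bh²), so h² = 6M/(b σ_allow) = 6×2290000/(57.6×42.08) = 5669 mm².
h = 75.29 mm.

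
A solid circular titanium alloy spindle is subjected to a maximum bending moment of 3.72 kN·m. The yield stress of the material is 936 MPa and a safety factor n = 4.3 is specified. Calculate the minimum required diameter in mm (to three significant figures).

d = 55.8 mm

σ_allow = 936/4.3 = 217.7 MPa.
For a solid circular section σ = 32M/(πd³), so d³ = 32M/(π σ_allow) = 32×3720000/(π×217.7) = 174100 mm³.
d = 55.84 mm.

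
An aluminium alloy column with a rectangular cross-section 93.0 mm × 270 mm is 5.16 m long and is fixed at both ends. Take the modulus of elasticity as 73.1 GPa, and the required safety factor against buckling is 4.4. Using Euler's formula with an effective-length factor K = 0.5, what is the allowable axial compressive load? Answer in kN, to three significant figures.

P_allow = 446 kN

Buckling occurs about the weak axis: I_min = h·b³/12 = 270×93.0³/12 = 1.810×10^7 mm⁴ (b = 93.0 mm is the smaller dimension).
Effective length L_e = KL = 0.5×5.16 m = 2580 mm.
Euler critical load P_cr = π²EI/L_e² = π²×73100×1.810×10^7/2580² = 1.962×10^6 N.
P_allow = P_cr/n = 1.962×10^6/4.4 = 445800 N.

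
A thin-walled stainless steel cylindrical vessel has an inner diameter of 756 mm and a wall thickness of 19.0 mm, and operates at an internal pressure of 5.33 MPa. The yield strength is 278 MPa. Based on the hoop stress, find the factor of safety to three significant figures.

n = 2.62

σ_h = pD/(2t) = 5.33×756/(2×19.0) = 106.0 MPa.
n = 278/106.0 = 2.622.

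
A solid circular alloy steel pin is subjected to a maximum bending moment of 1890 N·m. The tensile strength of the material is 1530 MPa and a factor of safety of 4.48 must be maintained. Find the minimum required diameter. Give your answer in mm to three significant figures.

σ_allow = 1530/4.48 = 341.5 MPa.
For a solid circular section σ = 32M/(πd³), so d³ = 32M/(π σ_allow) = 32×1890000/(π×341.5) = 56370 mm³.
d = 38.34 mm.

d = 38.3 mm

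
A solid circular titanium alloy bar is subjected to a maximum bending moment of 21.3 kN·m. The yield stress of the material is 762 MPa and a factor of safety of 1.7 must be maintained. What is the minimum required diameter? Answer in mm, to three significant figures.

d = 78.5 mm

σ_allow = 762/1.7 = 448.2 MPa.
For a solid circular section σ = 32M/(πd³), so d³ = 32M/(π σ_allow) = 32×2.1300×10^7/(π×448.2) = 484000 mm³.
d = 78.52 mm.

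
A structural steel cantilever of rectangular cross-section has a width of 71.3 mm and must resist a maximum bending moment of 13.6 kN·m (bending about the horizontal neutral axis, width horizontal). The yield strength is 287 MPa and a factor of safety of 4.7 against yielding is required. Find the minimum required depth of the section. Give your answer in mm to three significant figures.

h = 137 mm

σ_allow = 287/4.7 = 61.06 MPa.
For a rectangular section σ = 6M/(bh²), so h² = 6M/(b σ_allow) = 6×1.3600×10^7/(71.3×61.06) = 18740 mm².
h = 136.9 mm.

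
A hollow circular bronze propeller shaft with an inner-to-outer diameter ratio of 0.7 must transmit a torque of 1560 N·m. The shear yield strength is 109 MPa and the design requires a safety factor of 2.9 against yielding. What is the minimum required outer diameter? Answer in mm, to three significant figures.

τ_allow = 109/2.9 = 37.59 MPa.
For a hollow shaft τ = 16T/[πd_o³(1−k⁴)] with k = 0.7, so 1−k⁴ = 0.7599.
d_o³ = 16T/[π τ_allow (1−k⁴)] = 16×1560000/(π×37.59×0.7599) = 278200 mm³.
d_o = 65.28 mm.

d_o = 65.3 mm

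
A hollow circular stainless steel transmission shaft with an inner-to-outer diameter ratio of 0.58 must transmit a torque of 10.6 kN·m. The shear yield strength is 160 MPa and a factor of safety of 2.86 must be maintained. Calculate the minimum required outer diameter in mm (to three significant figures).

d_o = 103 mm

τ_allow = 160/2.86 = 55.94 MPa.
For a hollow shaft τ = 16T/[πd_o³(1−k⁴)] with k = 0.58, so 1−k⁴ = 0.8868.
d_o³ = 16T/[π τ_allow (1−k⁴)] = 16×1.0600×10^7/(π×55.94×0.8868) = 1.088×10^6 mm³.
d_o = 102.9 mm.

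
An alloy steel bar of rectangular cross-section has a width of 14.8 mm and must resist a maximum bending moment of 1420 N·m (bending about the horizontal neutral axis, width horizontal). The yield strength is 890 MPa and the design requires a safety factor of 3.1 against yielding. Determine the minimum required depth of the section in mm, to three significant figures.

h = 44.8 mm

σ_allow = 890/3.1 = 287.1 MPa.
For a rectangular section σ = 6M/(bh²), so h² = 6M/(b σ_allow) = 6×1420000/(14.8×287.1) = 2005 mm².
h = 44.78 mm.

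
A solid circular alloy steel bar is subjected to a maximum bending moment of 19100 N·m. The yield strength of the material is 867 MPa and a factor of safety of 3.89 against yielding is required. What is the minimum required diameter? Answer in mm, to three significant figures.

d = 95.6 mm

σ_allow = 867/3.89 = 222.9 MPa.
For a solid circular section σ = 32M/(πd³), so d³ = 32M/(π σ_allow) = 32×1.9100×10^7/(π×222.9) = 872900 mm³.
d = 95.57 mm.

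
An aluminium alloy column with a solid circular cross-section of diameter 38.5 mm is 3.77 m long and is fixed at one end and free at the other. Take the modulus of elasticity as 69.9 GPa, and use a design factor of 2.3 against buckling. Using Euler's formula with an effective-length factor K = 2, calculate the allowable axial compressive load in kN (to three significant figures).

I = πd⁴/64 = π×38.5⁴/64 = 107800 mm⁴.
Effective length L_e = KL = 2×3.77 m = 7540 mm.
Euler critical load P_cr = π²EI/L_e² = π²×69900×107800/7540² = 1309 N.
P_allow = P_cr/n = 1309/2.3 = 569.0 N.

P_allow = 0.569 kN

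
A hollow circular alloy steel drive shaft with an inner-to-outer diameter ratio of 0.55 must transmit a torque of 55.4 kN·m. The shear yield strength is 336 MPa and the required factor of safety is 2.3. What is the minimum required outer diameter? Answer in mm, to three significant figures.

d_o = 129 mm

τ_allow = 336/2.3 = 146.1 MPa.
For a hollow shaft τ = 16T/[πd_o³(1−k⁴)] with k = 0.55, so 1−k⁴ = 0.9085.
d_o³ = 16T/[π τ_allow (1−k⁴)] = 16×5.5400×10^7/(π×146.1×0.9085) = 2.126×10^6 mm³.
d_o = 128.6 mm.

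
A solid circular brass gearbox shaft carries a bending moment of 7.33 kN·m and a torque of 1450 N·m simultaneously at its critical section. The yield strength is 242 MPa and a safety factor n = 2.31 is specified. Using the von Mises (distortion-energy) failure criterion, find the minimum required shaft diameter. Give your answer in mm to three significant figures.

d = 89.8 mm

σ_allow = σ_y/n = 242/2.31 = 104.8 MPa.
For a solid shaft σ_b = 32M/(πd³) and τ = 16T/(πd³), so the von Mises stress is σ' = (16/πd³)·√(4M²+3T²).
√(4M²+3T²) = √(4×(7.330×10^6)² + 3×(1.450×10^6)²) = 1.487×10^7 N·mm.
d³ = 16×1.487×10^7/(π×104.8) = 723100 mm³.
d = 89.76 mm.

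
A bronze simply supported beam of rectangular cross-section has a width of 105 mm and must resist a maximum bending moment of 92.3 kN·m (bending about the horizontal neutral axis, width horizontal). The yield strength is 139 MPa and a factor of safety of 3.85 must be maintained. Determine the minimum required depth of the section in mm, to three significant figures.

σ_allow = 139/3.85 = 36.10 MPa.
For a rectangular section σ = 6M/(bh²), so h² = 6M/(b σ_allow) = 6×9.2300×10^7/(105×36.10) = 146100 mm².
h = 382.2 mm.

h = 382 mm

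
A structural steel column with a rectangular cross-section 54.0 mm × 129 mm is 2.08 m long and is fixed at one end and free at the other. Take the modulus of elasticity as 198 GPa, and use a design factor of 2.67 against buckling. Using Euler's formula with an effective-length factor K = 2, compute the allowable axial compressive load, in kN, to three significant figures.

Buckling occurs about the weak axis: I_min = h·b³/12 = 129×54.0³/12 = 1.693×10^6 mm⁴ (b = 54.0 mm is the smaller dimension).
Effective length L_e = KL = 2×2.08 m = 4160 mm.
Euler critical load P_cr = π²EI/L_e² = π²×198000×1.693×10^6/4160² = 191100 N.
P_allow = P_cr/n = 191100/2.67 = 71590 N.

P_allow = 71.6 kN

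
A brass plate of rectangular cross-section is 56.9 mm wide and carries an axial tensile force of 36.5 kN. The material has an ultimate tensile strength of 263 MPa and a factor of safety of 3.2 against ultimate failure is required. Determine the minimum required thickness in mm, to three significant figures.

t = 7.81 mm

σ_allow = 263/3.2 = 82.19 MPa.
Required area A = F/σ_allow = 36500/82.19 = 444.1 mm².
t = A/w = 444.1/56.9 = 7.805 mm.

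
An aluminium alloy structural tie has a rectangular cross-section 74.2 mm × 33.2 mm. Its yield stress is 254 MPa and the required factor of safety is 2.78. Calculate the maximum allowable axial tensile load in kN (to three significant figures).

F_allow = 225 kN

σ_allow = 254/2.78 = 91.37 MPa.
A = 74.2×33.2 = 2463 mm².
F_allow = σ_allow × A = 91.37×2463 = 225100 N.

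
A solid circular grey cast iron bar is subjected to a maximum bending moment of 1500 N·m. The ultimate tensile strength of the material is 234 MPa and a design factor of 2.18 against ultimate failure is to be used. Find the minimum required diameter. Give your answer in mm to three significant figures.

d = 52.2 mm

σ_allow = 234/2.18 = 107.3 MPa.
For a solid circular section σ = 32M/(πd³), so d³ = 32M/(π σ_allow) = 32×1500000/(π×107.3) = 142300 mm³.
d = 52.21 mm.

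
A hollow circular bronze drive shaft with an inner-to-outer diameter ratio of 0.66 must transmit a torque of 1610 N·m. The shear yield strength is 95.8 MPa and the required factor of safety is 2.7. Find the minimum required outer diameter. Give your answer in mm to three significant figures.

d_o = 65.8 mm

τ_allow = 95.8/2.7 = 35.48 MPa.
For a hollow shaft τ = 16T/[πd_o³(1−k⁴)] with k = 0.66, so 1−k⁴ = 0.8103.
d_o³ = 16T/[π τ_allow (1−k⁴)] = 16×1610000/(π×35.48×0.8103) = 285200 mm³.
d_o = 65.83 mm.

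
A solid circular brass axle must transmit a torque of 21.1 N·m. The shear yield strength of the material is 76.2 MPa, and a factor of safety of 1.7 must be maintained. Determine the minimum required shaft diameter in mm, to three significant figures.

d = 13.4 mm

Allowable shear stress τ_allow = 76.2/1.7 = 44.82 MPa.
For a solid shaft τ = 16T/(πd³), so d³ = 16T/(π τ_allow) = 16×21100/(π×44.82) = 2397 mm³.
d = (2397)^(1/3) = 13.38 mm.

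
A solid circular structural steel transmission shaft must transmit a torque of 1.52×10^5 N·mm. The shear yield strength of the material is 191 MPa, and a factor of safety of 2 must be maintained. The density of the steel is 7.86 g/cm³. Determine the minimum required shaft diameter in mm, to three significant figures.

d = 20.1 mm

Allowable shear stress τ_allow = 191/2 = 95.50 MPa.
For a solid shaft τ = 16T/(πd³), so d³ = 16T/(π τ_allow) = 16×152000/(π×95.50) = 8106 mm³.
d = (8106)^(1/3) = 20.09 mm.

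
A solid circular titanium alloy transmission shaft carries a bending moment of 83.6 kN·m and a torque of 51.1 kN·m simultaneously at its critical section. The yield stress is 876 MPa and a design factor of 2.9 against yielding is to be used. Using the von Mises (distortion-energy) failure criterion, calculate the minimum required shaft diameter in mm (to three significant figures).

σ_allow = σ_y/n = 876/2.9 = 302.1 MPa.
For a solid shaft σ_b = 32M/(πd³) and τ = 16T/(πd³), so the von Mises stress is σ' = (16/πd³)·√(4M²+3T²).
√(4M²+3T²) = √(4×(8.360×10^7)² + 3×(5.110×10^7)²) = 1.892×10^8 N·mm.
d³ = 16×1.892×10^8/(π×302.1) = 3.190×10^6 mm³.
d = 147.2 mm.

d = 147 mm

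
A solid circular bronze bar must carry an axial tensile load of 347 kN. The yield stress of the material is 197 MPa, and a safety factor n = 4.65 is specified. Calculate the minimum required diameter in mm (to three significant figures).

Allowable stress σ_allow = 197/4.65 = 42.37 MPa.
Required area A = F/σ_allow = 347000/42.37 = 8191 mm².
A = πd²/4 → d = √(4A/π) = 102.1 mm.

d = 102 mm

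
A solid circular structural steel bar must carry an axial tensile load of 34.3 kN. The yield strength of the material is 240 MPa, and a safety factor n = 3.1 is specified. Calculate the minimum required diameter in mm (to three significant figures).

Allowable stress σ_allow = 240/3.1 = 77.42 MPa.
Required area A = F/σ_allow = 34300/77.42 = 443.0 mm².
A = πd²/4 → d = √(4A/π) = 23.75 mm.

d = 23.8 mm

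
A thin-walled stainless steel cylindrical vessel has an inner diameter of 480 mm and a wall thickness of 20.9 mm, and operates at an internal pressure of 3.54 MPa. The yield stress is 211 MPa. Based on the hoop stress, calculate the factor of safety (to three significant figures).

σ_h = pD/(2t) = 3.54×480/(2×20.9) = 40.65 MPa.
n = 211/40.65 = 5.191.

n = 5.19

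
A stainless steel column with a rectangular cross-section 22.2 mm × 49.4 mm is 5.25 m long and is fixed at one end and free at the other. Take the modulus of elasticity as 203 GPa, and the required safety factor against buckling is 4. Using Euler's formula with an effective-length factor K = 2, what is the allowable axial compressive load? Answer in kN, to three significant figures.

Buckling occurs about the weak axis: I_min = h·b³/12 = 49.4×22.2³/12 = 45040 mm⁴ (b = 22.2 mm is the smaller dimension).
Effective length L_e = KL = 2×5.25 m = 10500 mm.
Euler critical load P_cr = π²EI/L_e² = π²×203000×45040/10500² = 818.5 N.
P_allow = P_cr/n = 818.5/4 = 204.6 N.

P_allow = 0.205 kN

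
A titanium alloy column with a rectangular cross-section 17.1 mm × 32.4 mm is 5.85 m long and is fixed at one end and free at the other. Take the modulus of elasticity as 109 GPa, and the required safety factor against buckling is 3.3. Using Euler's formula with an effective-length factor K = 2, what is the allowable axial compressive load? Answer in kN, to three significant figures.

Buckling occurs about the weak axis: I_min = h·b³/12 = 32.4×17.1³/12 = 13500 mm⁴ (b = 17.1 mm is the smaller dimension).
Effective length L_e = KL = 2×5.85 m = 11700 mm.
Euler critical load P_cr = π²EI/L_e² = π²×109000×13500/11700² = 106.1 N.
P_allow = P_cr/n = 106.1/3.3 = 32.15 N.

P_allow = 0.0322 kN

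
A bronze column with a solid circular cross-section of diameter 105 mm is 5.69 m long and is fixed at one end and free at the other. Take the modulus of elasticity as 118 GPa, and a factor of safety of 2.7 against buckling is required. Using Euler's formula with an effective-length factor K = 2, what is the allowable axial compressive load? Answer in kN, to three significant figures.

I = πd⁴/64 = π×105⁴/64 = 5.967×10^6 mm⁴.
Effective length L_e = KL = 2×5.69 m = 11380 mm.
Euler critical load P_cr = π²EI/L_e² = π²×118000×5.967×10^6/11380² = 53660 N.
P_allow = P_cr/n = 53660/2.7 = 19870 N.

P_allow = 19.9 kN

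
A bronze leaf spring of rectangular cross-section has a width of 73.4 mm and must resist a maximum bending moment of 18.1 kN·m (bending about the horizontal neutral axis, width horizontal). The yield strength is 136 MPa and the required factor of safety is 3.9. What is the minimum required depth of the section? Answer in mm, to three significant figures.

h = 206 mm

σ_allow = 136/3.9 = 34.87 MPa.
For a rectangular section σ = 6M/(bh²), so h² = 6M/(b σ_allow) = 6×1.8100×10^7/(73.4×34.87) = 42430 mm².
h = 206.0 mm.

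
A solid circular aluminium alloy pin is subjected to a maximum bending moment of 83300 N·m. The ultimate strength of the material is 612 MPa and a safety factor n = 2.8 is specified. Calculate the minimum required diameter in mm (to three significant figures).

d = 157 mm

σ_allow = 612/2.8 = 218.6 MPa.
For a solid circular section σ = 32M/(πd³), so d³ = 32M/(π σ_allow) = 32×8.3300×10^7/(π×218.6) = 3.882×10^6 mm³.
d = 157.2 mm.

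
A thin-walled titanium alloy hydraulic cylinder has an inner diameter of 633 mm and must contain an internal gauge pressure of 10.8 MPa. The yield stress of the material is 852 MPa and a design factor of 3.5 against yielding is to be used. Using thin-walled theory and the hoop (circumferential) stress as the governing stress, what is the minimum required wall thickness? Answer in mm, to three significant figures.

t = 14.0 mm

σ_allow = 852/3.5 = 243.4 MPa.
Hoop stress σ_h = pD/(2t), so t = pD/(2σ_allow) = 10.8×633/(2×243.4) = 14.04 mm.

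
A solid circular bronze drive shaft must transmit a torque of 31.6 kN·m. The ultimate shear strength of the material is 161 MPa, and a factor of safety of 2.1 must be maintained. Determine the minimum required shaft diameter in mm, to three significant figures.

Allowable shear stress τ_allow = 161/2.1 = 76.67 MPa.
For a solid shaft τ = 16T/(πd³), so d³ = 16T/(π τ_allow) = 16×3.1600×10^7/(π×76.67) = 2.099×10^6 mm³.
d = (2.099×10^6)^(1/3) = 128.0 mm.

d = 128 mm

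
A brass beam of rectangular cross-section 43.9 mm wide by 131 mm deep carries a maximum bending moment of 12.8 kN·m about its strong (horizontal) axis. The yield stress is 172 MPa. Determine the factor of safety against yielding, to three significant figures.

Section modulus S = bh²/6 = 43.9×131²/6 = 125600 mm³.
σ = M/S = 1.2800×10^7/125600 = 101.9 MPa.
n = 172/101.9 = 1.687.

n = 1.69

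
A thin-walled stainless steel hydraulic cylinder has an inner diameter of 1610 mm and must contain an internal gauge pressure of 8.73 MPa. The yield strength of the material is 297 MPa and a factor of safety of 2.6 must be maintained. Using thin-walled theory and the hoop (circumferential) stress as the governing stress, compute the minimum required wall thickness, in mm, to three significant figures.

t = 61.5 mm

σ_allow = 297/2.6 = 114.2 MPa.
Hoop stress σ_h = pD/(2t), so t = pD/(2σ_allow) = 8.73×1610/(2×114.2) = 61.52 mm.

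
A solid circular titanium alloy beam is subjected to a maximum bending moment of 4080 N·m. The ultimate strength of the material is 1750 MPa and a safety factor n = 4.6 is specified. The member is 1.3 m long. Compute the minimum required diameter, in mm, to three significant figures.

d = 47.8 mm

σ_allow = 1750/4.6 = 380.4 MPa.
For a solid circular section σ = 32M/(πd³), so d³ = 32M/(π σ_allow) = 32×4080000/(π×380.4) = 109200 mm³.
d = 47.80 mm.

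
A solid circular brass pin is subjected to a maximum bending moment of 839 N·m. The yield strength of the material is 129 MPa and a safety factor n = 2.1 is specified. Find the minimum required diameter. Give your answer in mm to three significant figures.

d = 51.8 mm

σ_allow = 129/2.1 = 61.43 MPa.
For a solid circular section σ = 32M/(πd³), so d³ = 32M/(π σ_allow) = 32×839000/(π×61.43) = 139100 mm³.
d = 51.82 mm.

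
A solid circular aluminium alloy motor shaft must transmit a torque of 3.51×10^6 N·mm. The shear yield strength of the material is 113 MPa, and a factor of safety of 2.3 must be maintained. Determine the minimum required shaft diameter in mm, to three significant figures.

d = 71.4 mm

Allowable shear stress τ_allow = 113/2.3 = 49.13 MPa.
For a solid shaft τ = 16T/(πd³), so d³ = 16T/(π τ_allow) = 16×3510000/(π×49.13) = 363900 mm³.
d = (363900)^(1/3) = 71.39 mm.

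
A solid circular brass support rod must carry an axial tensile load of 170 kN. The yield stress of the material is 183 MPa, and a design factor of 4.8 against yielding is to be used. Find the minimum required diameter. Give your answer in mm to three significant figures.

d = 75.3 mm

Allowable stress σ_allow = 183/4.8 = 38.12 MPa.
Required area A = F/σ_allow = 170000/38.12 = 4459 mm².
A = πd²/4 → d = √(4A/π) = 75.35 mm.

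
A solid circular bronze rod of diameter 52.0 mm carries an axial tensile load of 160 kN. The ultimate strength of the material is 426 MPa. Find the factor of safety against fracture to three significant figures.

A = πd²/4 = 2124 mm².
σ = F/A = 160000/2124 = 75.34 MPa.
n = 426/75.34 = 5.654.

n = 5.65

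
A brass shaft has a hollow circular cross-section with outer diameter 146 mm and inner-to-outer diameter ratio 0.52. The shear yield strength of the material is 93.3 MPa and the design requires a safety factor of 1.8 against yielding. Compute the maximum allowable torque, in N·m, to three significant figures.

T_allow = 29400 N·m

τ_allow = 93.3/1.8 = 51.83 MPa.
For a hollow shaft T_allow = τ_allow·πd_o³(1−k⁴)/16 with 1−k⁴ = 0.9269, so πd_o³(1−k⁴)/16 = 566400 mm³.
T_allow = 51.83×566400 = 2.936×10^7 N·mm = 29360 N·m.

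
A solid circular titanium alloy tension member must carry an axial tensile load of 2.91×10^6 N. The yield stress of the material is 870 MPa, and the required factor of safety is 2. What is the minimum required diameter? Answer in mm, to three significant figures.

d = 92.3 mm

Allowable stress σ_allow = 870/2 = 435.0 MPa.
Required area A = F/σ_allow = 2910000/435.0 = 6690 mm².
A = πd²/4 → d = √(4A/π) = 92.29 mm.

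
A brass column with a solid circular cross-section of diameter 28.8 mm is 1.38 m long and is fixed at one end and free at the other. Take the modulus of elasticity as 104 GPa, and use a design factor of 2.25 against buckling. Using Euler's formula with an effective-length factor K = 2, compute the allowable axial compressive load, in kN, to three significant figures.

P_allow = 2.02 kN

I = πd⁴/64 = π×28.8⁴/64 = 33770 mm⁴.
Effective length L_e = KL = 2×1.38 m = 2760 mm.
Euler critical load P_cr = π²EI/L_e² = π²×104000×33770/2760² = 4550 N.
P_allow = P_cr/n = 4550/2.25 = 2022 N.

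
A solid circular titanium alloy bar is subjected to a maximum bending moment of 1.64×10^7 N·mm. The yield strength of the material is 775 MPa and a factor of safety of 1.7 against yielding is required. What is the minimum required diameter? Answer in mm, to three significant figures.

d = 71.6 mm

σ_allow = 775/1.7 = 455.9 MPa.
For a solid circular section σ = 32M/(πd³), so d³ = 32M/(π σ_allow) = 32×1.6400×10^7/(π×455.9) = 366400 mm³.
d = 71.56 mm.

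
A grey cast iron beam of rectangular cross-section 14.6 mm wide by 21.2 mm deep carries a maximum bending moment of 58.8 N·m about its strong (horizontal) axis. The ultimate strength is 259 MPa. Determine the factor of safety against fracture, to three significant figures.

Section modulus S = bh²/6 = 14.6×21.2²/6 = 1094 mm³.
σ = M/S = 58800/1094 = 53.77 MPa.
n = 259/53.77 = 4.817.

n = 4.82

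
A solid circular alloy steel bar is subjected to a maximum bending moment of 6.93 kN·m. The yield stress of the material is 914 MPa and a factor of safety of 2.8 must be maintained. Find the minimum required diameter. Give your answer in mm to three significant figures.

σ_allow = 914/2.8 = 326.4 MPa.
For a solid circular section σ = 32M/(πd³), so d³ = 32M/(π σ_allow) = 32×6930000/(π×326.4) = 216200 mm³.
d = 60.02 mm.

d = 60.0 mm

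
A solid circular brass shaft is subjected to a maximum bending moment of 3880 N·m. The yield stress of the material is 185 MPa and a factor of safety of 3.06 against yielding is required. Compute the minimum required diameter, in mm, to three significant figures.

d = 86.8 mm

σ_allow = 185/3.06 = 60.46 MPa.
For a solid circular section σ = 32M/(πd³), so d³ = 32M/(π σ_allow) = 32×3880000/(π×60.46) = 653700 mm³.
d = 86.79 mm.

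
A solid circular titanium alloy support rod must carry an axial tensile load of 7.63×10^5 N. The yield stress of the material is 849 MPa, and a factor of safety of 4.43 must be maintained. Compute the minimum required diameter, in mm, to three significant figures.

d = 71.2 mm

Allowable stress σ_allow = 849/4.43 = 191.6 MPa.
Required area A = F/σ_allow = 763000/191.6 = 3981 mm².
A = πd²/4 → d = √(4A/π) = 71.20 mm.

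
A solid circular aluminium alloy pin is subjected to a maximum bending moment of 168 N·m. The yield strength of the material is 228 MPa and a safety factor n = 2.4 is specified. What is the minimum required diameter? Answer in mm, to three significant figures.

d = 26.2 mm

σ_allow = 228/2.4 = 95.00 MPa.
For a solid circular section σ = 32M/(πd³), so d³ = 32M/(π σ_allow) = 32×168000/(π×95.00) = 18010 mm³.
d = 26.21 mm.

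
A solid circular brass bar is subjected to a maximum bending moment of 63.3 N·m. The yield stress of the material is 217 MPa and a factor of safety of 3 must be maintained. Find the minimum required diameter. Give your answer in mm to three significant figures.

σ_allow = 217/3 = 72.33 MPa.
For a solid circular section σ = 32M/(πd³), so d³ = 32M/(π σ_allow) = 32×63300/(π×72.33) = 8914 mm³.
d = 20.73 mm.

d = 20.7 mm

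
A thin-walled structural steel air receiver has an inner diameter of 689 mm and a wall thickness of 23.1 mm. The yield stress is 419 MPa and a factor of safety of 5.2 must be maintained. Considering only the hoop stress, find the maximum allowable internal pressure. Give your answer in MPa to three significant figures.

σ_allow = 419/5.2 = 80.58 MPa.
σ_h = pD/(2t) → p_allow = 2σ_allow t/D = 2×80.58×23.1/689 = 5.403 MPa.

p_allow = 5.40 MPa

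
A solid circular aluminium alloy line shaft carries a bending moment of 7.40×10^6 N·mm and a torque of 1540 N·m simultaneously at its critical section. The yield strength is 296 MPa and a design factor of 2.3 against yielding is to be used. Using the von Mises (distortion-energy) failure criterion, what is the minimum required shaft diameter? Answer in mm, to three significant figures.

d = 84.1 mm

σ_allow = σ_y/n = 296/2.3 = 128.7 MPa.
For a solid shaft σ_b = 32M/(πd³) and τ = 16T/(πd³), so the von Mises stress is σ' = (16/πd³)·√(4M²+3T²).
√(4M²+3T²) = √(4×(7.400×10^6)² + 3×(1.540×10^6)²) = 1.504×10^7 N·mm.
d³ = 16×1.504×10^7/(π×128.7) = 595100 mm³.
d = 84.11 mm.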